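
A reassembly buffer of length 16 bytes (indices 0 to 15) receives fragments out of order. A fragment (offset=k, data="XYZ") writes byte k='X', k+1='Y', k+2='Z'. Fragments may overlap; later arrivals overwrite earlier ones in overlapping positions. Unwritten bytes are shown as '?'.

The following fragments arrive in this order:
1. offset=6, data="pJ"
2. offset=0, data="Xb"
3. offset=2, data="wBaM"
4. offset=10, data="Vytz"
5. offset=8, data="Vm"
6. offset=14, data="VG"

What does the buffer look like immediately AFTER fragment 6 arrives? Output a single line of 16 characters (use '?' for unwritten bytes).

Fragment 1: offset=6 data="pJ" -> buffer=??????pJ????????
Fragment 2: offset=0 data="Xb" -> buffer=Xb????pJ????????
Fragment 3: offset=2 data="wBaM" -> buffer=XbwBaMpJ????????
Fragment 4: offset=10 data="Vytz" -> buffer=XbwBaMpJ??Vytz??
Fragment 5: offset=8 data="Vm" -> buffer=XbwBaMpJVmVytz??
Fragment 6: offset=14 data="VG" -> buffer=XbwBaMpJVmVytzVG

Answer: XbwBaMpJVmVytzVG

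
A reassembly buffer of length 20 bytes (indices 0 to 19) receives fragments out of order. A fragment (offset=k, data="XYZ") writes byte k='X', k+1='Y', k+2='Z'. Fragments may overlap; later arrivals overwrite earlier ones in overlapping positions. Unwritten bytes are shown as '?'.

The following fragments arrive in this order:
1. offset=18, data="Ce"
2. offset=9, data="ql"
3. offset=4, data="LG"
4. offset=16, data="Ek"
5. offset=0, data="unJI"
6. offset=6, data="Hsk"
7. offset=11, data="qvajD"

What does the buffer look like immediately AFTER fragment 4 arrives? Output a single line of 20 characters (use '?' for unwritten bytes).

Answer: ????LG???ql?????EkCe

Derivation:
Fragment 1: offset=18 data="Ce" -> buffer=??????????????????Ce
Fragment 2: offset=9 data="ql" -> buffer=?????????ql???????Ce
Fragment 3: offset=4 data="LG" -> buffer=????LG???ql???????Ce
Fragment 4: offset=16 data="Ek" -> buffer=????LG???ql?????EkCe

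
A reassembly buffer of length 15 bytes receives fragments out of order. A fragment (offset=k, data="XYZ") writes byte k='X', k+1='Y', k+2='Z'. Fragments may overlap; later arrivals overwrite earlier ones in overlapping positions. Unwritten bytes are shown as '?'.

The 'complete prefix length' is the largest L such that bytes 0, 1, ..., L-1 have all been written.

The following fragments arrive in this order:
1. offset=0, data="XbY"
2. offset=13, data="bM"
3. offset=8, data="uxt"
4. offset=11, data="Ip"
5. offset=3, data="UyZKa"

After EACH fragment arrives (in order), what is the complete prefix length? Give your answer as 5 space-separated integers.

Answer: 3 3 3 3 15

Derivation:
Fragment 1: offset=0 data="XbY" -> buffer=XbY???????????? -> prefix_len=3
Fragment 2: offset=13 data="bM" -> buffer=XbY??????????bM -> prefix_len=3
Fragment 3: offset=8 data="uxt" -> buffer=XbY?????uxt??bM -> prefix_len=3
Fragment 4: offset=11 data="Ip" -> buffer=XbY?????uxtIpbM -> prefix_len=3
Fragment 5: offset=3 data="UyZKa" -> buffer=XbYUyZKauxtIpbM -> prefix_len=15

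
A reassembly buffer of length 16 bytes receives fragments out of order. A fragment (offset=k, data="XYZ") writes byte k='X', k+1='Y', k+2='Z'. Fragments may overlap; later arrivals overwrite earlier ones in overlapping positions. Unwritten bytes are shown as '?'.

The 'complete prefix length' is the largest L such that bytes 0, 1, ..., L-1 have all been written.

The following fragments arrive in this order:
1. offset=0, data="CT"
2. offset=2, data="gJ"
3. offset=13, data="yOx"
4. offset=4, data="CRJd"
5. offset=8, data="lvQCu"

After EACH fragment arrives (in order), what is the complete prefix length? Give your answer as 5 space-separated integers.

Fragment 1: offset=0 data="CT" -> buffer=CT?????????????? -> prefix_len=2
Fragment 2: offset=2 data="gJ" -> buffer=CTgJ???????????? -> prefix_len=4
Fragment 3: offset=13 data="yOx" -> buffer=CTgJ?????????yOx -> prefix_len=4
Fragment 4: offset=4 data="CRJd" -> buffer=CTgJCRJd?????yOx -> prefix_len=8
Fragment 5: offset=8 data="lvQCu" -> buffer=CTgJCRJdlvQCuyOx -> prefix_len=16

Answer: 2 4 4 8 16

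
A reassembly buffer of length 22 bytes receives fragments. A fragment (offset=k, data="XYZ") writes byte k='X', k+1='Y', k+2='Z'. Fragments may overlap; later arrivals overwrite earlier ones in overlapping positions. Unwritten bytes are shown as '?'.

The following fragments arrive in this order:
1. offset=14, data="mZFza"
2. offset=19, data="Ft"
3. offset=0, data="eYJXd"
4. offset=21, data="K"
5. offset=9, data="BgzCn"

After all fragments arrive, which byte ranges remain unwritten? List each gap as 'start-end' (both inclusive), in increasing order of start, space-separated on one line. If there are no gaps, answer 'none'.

Answer: 5-8

Derivation:
Fragment 1: offset=14 len=5
Fragment 2: offset=19 len=2
Fragment 3: offset=0 len=5
Fragment 4: offset=21 len=1
Fragment 5: offset=9 len=5
Gaps: 5-8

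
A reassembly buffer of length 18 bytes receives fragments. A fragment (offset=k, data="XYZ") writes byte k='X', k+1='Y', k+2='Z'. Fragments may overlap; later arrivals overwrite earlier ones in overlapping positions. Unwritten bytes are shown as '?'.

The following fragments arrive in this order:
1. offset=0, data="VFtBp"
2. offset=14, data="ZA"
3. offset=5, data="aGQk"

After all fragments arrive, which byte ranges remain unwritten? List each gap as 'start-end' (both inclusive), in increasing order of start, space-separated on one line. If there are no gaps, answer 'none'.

Answer: 9-13 16-17

Derivation:
Fragment 1: offset=0 len=5
Fragment 2: offset=14 len=2
Fragment 3: offset=5 len=4
Gaps: 9-13 16-17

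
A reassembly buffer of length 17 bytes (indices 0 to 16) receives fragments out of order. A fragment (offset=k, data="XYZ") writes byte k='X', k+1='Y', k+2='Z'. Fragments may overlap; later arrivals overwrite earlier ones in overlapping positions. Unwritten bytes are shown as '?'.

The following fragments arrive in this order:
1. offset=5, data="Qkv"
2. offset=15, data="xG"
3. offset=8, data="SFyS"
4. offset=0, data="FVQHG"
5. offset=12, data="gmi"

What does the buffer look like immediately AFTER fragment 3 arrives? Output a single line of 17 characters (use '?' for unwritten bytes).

Fragment 1: offset=5 data="Qkv" -> buffer=?????Qkv?????????
Fragment 2: offset=15 data="xG" -> buffer=?????Qkv???????xG
Fragment 3: offset=8 data="SFyS" -> buffer=?????QkvSFyS???xG

Answer: ?????QkvSFyS???xG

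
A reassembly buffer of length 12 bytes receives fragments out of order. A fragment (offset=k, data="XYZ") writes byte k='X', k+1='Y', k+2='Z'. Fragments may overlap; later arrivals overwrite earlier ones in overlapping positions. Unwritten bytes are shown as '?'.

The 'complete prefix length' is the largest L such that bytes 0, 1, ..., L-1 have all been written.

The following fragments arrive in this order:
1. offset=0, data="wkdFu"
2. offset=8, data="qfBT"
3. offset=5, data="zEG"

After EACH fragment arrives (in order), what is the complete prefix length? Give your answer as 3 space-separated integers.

Fragment 1: offset=0 data="wkdFu" -> buffer=wkdFu??????? -> prefix_len=5
Fragment 2: offset=8 data="qfBT" -> buffer=wkdFu???qfBT -> prefix_len=5
Fragment 3: offset=5 data="zEG" -> buffer=wkdFuzEGqfBT -> prefix_len=12

Answer: 5 5 12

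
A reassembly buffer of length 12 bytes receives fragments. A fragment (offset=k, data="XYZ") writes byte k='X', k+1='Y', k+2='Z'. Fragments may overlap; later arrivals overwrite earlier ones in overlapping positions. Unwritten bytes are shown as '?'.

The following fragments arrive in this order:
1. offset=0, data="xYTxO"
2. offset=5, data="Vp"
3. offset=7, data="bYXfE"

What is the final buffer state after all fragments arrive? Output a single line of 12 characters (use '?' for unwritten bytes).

Answer: xYTxOVpbYXfE

Derivation:
Fragment 1: offset=0 data="xYTxO" -> buffer=xYTxO???????
Fragment 2: offset=5 data="Vp" -> buffer=xYTxOVp?????
Fragment 3: offset=7 data="bYXfE" -> buffer=xYTxOVpbYXfE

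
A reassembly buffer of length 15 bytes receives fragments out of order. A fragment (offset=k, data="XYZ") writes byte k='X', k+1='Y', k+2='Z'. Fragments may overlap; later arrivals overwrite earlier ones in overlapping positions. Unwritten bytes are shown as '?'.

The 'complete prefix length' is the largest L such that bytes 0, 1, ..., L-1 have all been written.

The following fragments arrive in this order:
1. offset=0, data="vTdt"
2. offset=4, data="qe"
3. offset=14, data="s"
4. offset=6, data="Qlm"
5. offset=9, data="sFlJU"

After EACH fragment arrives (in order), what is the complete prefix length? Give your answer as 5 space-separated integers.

Fragment 1: offset=0 data="vTdt" -> buffer=vTdt??????????? -> prefix_len=4
Fragment 2: offset=4 data="qe" -> buffer=vTdtqe????????? -> prefix_len=6
Fragment 3: offset=14 data="s" -> buffer=vTdtqe????????s -> prefix_len=6
Fragment 4: offset=6 data="Qlm" -> buffer=vTdtqeQlm?????s -> prefix_len=9
Fragment 5: offset=9 data="sFlJU" -> buffer=vTdtqeQlmsFlJUs -> prefix_len=15

Answer: 4 6 6 9 15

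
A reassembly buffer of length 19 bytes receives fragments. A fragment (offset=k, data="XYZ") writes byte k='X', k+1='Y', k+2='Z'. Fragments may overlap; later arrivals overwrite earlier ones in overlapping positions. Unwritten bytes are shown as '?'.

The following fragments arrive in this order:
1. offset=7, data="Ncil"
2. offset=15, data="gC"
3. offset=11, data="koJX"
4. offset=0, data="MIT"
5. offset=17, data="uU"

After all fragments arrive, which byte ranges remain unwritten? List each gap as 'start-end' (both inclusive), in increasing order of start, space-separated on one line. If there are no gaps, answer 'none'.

Fragment 1: offset=7 len=4
Fragment 2: offset=15 len=2
Fragment 3: offset=11 len=4
Fragment 4: offset=0 len=3
Fragment 5: offset=17 len=2
Gaps: 3-6

Answer: 3-6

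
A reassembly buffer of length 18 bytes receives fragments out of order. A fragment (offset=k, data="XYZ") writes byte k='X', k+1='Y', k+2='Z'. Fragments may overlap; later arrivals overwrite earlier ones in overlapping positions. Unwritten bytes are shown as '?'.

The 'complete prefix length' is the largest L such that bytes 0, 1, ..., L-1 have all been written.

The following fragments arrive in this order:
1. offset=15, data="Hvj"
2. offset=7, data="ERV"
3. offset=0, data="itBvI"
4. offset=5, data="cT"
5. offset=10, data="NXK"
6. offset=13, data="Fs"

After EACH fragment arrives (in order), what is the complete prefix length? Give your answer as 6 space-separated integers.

Fragment 1: offset=15 data="Hvj" -> buffer=???????????????Hvj -> prefix_len=0
Fragment 2: offset=7 data="ERV" -> buffer=???????ERV?????Hvj -> prefix_len=0
Fragment 3: offset=0 data="itBvI" -> buffer=itBvI??ERV?????Hvj -> prefix_len=5
Fragment 4: offset=5 data="cT" -> buffer=itBvIcTERV?????Hvj -> prefix_len=10
Fragment 5: offset=10 data="NXK" -> buffer=itBvIcTERVNXK??Hvj -> prefix_len=13
Fragment 6: offset=13 data="Fs" -> buffer=itBvIcTERVNXKFsHvj -> prefix_len=18

Answer: 0 0 5 10 13 18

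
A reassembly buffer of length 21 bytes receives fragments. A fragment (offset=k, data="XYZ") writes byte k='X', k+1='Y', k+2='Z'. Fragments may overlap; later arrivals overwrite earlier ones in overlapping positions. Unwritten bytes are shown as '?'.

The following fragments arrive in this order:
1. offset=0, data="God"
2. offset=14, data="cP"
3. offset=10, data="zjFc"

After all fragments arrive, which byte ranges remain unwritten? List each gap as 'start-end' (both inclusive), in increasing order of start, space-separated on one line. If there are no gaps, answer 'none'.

Fragment 1: offset=0 len=3
Fragment 2: offset=14 len=2
Fragment 3: offset=10 len=4
Gaps: 3-9 16-20

Answer: 3-9 16-20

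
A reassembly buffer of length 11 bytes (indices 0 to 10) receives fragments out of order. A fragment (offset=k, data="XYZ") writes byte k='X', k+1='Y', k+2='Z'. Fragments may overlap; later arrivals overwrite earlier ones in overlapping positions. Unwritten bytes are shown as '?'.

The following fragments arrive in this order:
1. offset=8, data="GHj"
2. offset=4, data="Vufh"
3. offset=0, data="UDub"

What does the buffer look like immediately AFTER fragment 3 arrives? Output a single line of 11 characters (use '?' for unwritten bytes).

Fragment 1: offset=8 data="GHj" -> buffer=????????GHj
Fragment 2: offset=4 data="Vufh" -> buffer=????VufhGHj
Fragment 3: offset=0 data="UDub" -> buffer=UDubVufhGHj

Answer: UDubVufhGHj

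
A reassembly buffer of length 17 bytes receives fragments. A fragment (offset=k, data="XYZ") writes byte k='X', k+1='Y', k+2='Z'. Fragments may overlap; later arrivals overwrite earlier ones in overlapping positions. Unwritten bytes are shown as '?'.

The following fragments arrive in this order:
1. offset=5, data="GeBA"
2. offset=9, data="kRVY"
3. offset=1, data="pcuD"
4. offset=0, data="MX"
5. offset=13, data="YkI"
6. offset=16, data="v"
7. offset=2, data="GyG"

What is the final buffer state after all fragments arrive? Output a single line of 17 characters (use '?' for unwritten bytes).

Fragment 1: offset=5 data="GeBA" -> buffer=?????GeBA????????
Fragment 2: offset=9 data="kRVY" -> buffer=?????GeBAkRVY????
Fragment 3: offset=1 data="pcuD" -> buffer=?pcuDGeBAkRVY????
Fragment 4: offset=0 data="MX" -> buffer=MXcuDGeBAkRVY????
Fragment 5: offset=13 data="YkI" -> buffer=MXcuDGeBAkRVYYkI?
Fragment 6: offset=16 data="v" -> buffer=MXcuDGeBAkRVYYkIv
Fragment 7: offset=2 data="GyG" -> buffer=MXGyGGeBAkRVYYkIv

Answer: MXGyGGeBAkRVYYkIv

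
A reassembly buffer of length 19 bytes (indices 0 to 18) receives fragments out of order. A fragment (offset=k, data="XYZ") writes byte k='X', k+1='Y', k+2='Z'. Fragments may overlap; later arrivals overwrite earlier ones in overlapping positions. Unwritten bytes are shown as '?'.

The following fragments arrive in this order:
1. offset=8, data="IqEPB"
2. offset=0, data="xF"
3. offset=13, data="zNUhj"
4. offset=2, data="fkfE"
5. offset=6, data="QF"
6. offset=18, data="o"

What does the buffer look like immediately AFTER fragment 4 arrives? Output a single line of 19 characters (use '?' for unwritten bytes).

Fragment 1: offset=8 data="IqEPB" -> buffer=????????IqEPB??????
Fragment 2: offset=0 data="xF" -> buffer=xF??????IqEPB??????
Fragment 3: offset=13 data="zNUhj" -> buffer=xF??????IqEPBzNUhj?
Fragment 4: offset=2 data="fkfE" -> buffer=xFfkfE??IqEPBzNUhj?

Answer: xFfkfE??IqEPBzNUhj?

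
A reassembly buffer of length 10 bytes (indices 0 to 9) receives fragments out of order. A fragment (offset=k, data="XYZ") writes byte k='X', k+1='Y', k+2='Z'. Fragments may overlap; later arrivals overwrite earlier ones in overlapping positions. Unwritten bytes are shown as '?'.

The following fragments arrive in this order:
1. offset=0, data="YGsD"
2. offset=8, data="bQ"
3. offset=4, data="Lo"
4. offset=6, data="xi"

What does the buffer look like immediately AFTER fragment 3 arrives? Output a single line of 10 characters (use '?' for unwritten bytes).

Answer: YGsDLo??bQ

Derivation:
Fragment 1: offset=0 data="YGsD" -> buffer=YGsD??????
Fragment 2: offset=8 data="bQ" -> buffer=YGsD????bQ
Fragment 3: offset=4 data="Lo" -> buffer=YGsDLo??bQ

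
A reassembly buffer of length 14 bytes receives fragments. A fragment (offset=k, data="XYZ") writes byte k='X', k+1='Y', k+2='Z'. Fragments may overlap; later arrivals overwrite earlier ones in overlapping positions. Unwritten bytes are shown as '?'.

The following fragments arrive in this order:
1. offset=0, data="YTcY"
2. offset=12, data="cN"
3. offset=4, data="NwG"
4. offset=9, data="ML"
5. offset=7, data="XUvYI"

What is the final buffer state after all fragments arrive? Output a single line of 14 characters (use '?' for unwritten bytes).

Fragment 1: offset=0 data="YTcY" -> buffer=YTcY??????????
Fragment 2: offset=12 data="cN" -> buffer=YTcY????????cN
Fragment 3: offset=4 data="NwG" -> buffer=YTcYNwG?????cN
Fragment 4: offset=9 data="ML" -> buffer=YTcYNwG??ML?cN
Fragment 5: offset=7 data="XUvYI" -> buffer=YTcYNwGXUvYIcN

Answer: YTcYNwGXUvYIcN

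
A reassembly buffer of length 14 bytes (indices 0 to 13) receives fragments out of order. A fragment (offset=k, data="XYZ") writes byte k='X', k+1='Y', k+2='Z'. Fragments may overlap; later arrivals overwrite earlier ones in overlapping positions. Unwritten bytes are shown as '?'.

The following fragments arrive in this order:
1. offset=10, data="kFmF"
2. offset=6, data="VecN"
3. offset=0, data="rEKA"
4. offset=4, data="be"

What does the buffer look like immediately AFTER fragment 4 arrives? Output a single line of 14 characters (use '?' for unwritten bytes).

Answer: rEKAbeVecNkFmF

Derivation:
Fragment 1: offset=10 data="kFmF" -> buffer=??????????kFmF
Fragment 2: offset=6 data="VecN" -> buffer=??????VecNkFmF
Fragment 3: offset=0 data="rEKA" -> buffer=rEKA??VecNkFmF
Fragment 4: offset=4 data="be" -> buffer=rEKAbeVecNkFmF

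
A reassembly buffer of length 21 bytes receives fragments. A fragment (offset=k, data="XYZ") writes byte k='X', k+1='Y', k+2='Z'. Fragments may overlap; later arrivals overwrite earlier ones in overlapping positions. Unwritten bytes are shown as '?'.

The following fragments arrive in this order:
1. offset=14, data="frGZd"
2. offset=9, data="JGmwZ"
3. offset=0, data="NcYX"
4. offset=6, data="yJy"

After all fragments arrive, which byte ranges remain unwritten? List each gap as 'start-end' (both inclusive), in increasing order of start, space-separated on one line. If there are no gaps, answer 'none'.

Fragment 1: offset=14 len=5
Fragment 2: offset=9 len=5
Fragment 3: offset=0 len=4
Fragment 4: offset=6 len=3
Gaps: 4-5 19-20

Answer: 4-5 19-20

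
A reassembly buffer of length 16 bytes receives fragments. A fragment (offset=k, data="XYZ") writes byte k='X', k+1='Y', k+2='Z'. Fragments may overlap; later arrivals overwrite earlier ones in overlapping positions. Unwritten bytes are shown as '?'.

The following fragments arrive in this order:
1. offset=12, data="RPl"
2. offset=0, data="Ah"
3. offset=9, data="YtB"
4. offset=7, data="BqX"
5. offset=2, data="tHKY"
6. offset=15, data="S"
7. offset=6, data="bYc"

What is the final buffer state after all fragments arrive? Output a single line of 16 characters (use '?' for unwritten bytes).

Fragment 1: offset=12 data="RPl" -> buffer=????????????RPl?
Fragment 2: offset=0 data="Ah" -> buffer=Ah??????????RPl?
Fragment 3: offset=9 data="YtB" -> buffer=Ah???????YtBRPl?
Fragment 4: offset=7 data="BqX" -> buffer=Ah?????BqXtBRPl?
Fragment 5: offset=2 data="tHKY" -> buffer=AhtHKY?BqXtBRPl?
Fragment 6: offset=15 data="S" -> buffer=AhtHKY?BqXtBRPlS
Fragment 7: offset=6 data="bYc" -> buffer=AhtHKYbYcXtBRPlS

Answer: AhtHKYbYcXtBRPlS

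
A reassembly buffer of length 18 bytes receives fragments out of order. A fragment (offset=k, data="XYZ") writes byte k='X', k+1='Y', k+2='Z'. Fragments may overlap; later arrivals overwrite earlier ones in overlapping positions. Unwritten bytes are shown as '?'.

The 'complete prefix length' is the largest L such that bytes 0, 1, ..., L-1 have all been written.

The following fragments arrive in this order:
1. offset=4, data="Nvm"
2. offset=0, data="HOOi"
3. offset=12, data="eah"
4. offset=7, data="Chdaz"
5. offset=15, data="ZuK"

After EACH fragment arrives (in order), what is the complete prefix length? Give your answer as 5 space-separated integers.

Fragment 1: offset=4 data="Nvm" -> buffer=????Nvm??????????? -> prefix_len=0
Fragment 2: offset=0 data="HOOi" -> buffer=HOOiNvm??????????? -> prefix_len=7
Fragment 3: offset=12 data="eah" -> buffer=HOOiNvm?????eah??? -> prefix_len=7
Fragment 4: offset=7 data="Chdaz" -> buffer=HOOiNvmChdazeah??? -> prefix_len=15
Fragment 5: offset=15 data="ZuK" -> buffer=HOOiNvmChdazeahZuK -> prefix_len=18

Answer: 0 7 7 15 18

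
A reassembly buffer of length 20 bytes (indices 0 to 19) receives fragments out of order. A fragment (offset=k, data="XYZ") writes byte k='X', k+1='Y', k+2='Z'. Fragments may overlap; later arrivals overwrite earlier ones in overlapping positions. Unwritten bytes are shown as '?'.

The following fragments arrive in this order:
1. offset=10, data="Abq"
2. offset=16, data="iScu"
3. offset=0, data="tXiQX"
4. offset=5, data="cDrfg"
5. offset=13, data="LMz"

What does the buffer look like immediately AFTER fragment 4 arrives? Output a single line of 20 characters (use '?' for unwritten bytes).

Fragment 1: offset=10 data="Abq" -> buffer=??????????Abq???????
Fragment 2: offset=16 data="iScu" -> buffer=??????????Abq???iScu
Fragment 3: offset=0 data="tXiQX" -> buffer=tXiQX?????Abq???iScu
Fragment 4: offset=5 data="cDrfg" -> buffer=tXiQXcDrfgAbq???iScu

Answer: tXiQXcDrfgAbq???iScu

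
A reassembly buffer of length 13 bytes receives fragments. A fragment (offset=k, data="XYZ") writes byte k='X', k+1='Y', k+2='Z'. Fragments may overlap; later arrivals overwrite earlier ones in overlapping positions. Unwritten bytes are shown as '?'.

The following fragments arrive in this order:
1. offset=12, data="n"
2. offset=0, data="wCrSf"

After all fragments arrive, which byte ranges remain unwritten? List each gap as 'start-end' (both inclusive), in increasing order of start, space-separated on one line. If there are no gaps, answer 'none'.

Fragment 1: offset=12 len=1
Fragment 2: offset=0 len=5
Gaps: 5-11

Answer: 5-11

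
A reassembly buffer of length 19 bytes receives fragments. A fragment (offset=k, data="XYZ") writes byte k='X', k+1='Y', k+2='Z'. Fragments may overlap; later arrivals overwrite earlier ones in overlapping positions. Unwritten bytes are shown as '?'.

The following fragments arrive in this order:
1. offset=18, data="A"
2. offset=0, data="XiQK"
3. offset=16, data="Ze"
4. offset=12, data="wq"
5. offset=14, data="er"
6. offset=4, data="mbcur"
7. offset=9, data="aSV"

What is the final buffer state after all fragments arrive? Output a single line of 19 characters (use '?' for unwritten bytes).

Answer: XiQKmbcuraSVwqerZeA

Derivation:
Fragment 1: offset=18 data="A" -> buffer=??????????????????A
Fragment 2: offset=0 data="XiQK" -> buffer=XiQK??????????????A
Fragment 3: offset=16 data="Ze" -> buffer=XiQK????????????ZeA
Fragment 4: offset=12 data="wq" -> buffer=XiQK????????wq??ZeA
Fragment 5: offset=14 data="er" -> buffer=XiQK????????wqerZeA
Fragment 6: offset=4 data="mbcur" -> buffer=XiQKmbcur???wqerZeA
Fragment 7: offset=9 data="aSV" -> buffer=XiQKmbcuraSVwqerZeA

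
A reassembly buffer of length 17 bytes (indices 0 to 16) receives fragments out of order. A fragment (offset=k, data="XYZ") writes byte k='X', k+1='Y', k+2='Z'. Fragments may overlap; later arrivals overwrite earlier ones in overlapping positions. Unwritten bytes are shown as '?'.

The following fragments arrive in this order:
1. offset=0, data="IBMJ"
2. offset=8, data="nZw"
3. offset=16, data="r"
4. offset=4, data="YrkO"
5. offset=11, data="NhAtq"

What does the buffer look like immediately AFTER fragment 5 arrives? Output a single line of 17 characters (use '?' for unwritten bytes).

Fragment 1: offset=0 data="IBMJ" -> buffer=IBMJ?????????????
Fragment 2: offset=8 data="nZw" -> buffer=IBMJ????nZw??????
Fragment 3: offset=16 data="r" -> buffer=IBMJ????nZw?????r
Fragment 4: offset=4 data="YrkO" -> buffer=IBMJYrkOnZw?????r
Fragment 5: offset=11 data="NhAtq" -> buffer=IBMJYrkOnZwNhAtqr

Answer: IBMJYrkOnZwNhAtqr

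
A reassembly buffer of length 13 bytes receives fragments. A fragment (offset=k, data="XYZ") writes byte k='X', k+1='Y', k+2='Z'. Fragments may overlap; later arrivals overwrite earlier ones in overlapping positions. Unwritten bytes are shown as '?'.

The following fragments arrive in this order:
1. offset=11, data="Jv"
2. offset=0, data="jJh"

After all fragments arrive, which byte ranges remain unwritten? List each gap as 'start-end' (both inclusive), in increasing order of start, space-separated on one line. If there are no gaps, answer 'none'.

Fragment 1: offset=11 len=2
Fragment 2: offset=0 len=3
Gaps: 3-10

Answer: 3-10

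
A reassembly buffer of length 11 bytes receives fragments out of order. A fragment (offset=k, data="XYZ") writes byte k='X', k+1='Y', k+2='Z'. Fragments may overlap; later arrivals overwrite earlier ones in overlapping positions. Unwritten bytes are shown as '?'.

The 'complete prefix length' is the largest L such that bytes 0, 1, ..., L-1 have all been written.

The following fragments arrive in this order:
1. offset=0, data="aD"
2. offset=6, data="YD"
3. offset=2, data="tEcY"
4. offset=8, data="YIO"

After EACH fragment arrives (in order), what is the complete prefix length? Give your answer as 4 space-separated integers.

Answer: 2 2 8 11

Derivation:
Fragment 1: offset=0 data="aD" -> buffer=aD????????? -> prefix_len=2
Fragment 2: offset=6 data="YD" -> buffer=aD????YD??? -> prefix_len=2
Fragment 3: offset=2 data="tEcY" -> buffer=aDtEcYYD??? -> prefix_len=8
Fragment 4: offset=8 data="YIO" -> buffer=aDtEcYYDYIO -> prefix_len=11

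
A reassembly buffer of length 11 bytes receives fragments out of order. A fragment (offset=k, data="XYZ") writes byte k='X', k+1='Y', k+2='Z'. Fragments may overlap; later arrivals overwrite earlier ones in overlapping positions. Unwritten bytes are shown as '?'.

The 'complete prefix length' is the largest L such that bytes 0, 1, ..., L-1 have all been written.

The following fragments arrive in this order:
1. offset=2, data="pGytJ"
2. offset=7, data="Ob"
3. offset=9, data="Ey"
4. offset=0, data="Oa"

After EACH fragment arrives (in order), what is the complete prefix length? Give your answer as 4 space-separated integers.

Answer: 0 0 0 11

Derivation:
Fragment 1: offset=2 data="pGytJ" -> buffer=??pGytJ???? -> prefix_len=0
Fragment 2: offset=7 data="Ob" -> buffer=??pGytJOb?? -> prefix_len=0
Fragment 3: offset=9 data="Ey" -> buffer=??pGytJObEy -> prefix_len=0
Fragment 4: offset=0 data="Oa" -> buffer=OapGytJObEy -> prefix_len=11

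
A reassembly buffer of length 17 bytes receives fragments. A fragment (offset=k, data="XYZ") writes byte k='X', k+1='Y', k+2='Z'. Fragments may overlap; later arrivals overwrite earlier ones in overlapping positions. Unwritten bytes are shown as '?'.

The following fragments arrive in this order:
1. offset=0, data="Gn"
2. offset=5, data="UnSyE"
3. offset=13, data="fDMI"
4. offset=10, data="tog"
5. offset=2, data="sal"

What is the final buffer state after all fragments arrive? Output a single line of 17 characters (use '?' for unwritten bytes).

Fragment 1: offset=0 data="Gn" -> buffer=Gn???????????????
Fragment 2: offset=5 data="UnSyE" -> buffer=Gn???UnSyE???????
Fragment 3: offset=13 data="fDMI" -> buffer=Gn???UnSyE???fDMI
Fragment 4: offset=10 data="tog" -> buffer=Gn???UnSyEtogfDMI
Fragment 5: offset=2 data="sal" -> buffer=GnsalUnSyEtogfDMI

Answer: GnsalUnSyEtogfDMI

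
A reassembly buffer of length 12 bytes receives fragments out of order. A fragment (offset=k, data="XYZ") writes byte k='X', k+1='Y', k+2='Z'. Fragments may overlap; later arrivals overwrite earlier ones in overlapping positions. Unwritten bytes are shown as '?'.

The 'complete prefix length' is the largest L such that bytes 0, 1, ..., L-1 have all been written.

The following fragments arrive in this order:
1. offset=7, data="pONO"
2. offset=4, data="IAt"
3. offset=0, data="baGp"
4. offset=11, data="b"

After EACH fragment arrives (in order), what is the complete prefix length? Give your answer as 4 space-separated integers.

Fragment 1: offset=7 data="pONO" -> buffer=???????pONO? -> prefix_len=0
Fragment 2: offset=4 data="IAt" -> buffer=????IAtpONO? -> prefix_len=0
Fragment 3: offset=0 data="baGp" -> buffer=baGpIAtpONO? -> prefix_len=11
Fragment 4: offset=11 data="b" -> buffer=baGpIAtpONOb -> prefix_len=12

Answer: 0 0 11 12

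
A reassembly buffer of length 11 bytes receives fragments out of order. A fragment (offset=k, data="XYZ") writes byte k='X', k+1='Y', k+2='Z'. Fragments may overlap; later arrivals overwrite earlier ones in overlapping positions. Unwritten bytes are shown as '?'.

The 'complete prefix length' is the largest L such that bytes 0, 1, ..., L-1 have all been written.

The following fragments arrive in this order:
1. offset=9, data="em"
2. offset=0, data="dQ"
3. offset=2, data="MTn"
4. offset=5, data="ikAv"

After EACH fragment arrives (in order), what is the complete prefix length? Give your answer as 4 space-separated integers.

Answer: 0 2 5 11

Derivation:
Fragment 1: offset=9 data="em" -> buffer=?????????em -> prefix_len=0
Fragment 2: offset=0 data="dQ" -> buffer=dQ???????em -> prefix_len=2
Fragment 3: offset=2 data="MTn" -> buffer=dQMTn????em -> prefix_len=5
Fragment 4: offset=5 data="ikAv" -> buffer=dQMTnikAvem -> prefix_len=11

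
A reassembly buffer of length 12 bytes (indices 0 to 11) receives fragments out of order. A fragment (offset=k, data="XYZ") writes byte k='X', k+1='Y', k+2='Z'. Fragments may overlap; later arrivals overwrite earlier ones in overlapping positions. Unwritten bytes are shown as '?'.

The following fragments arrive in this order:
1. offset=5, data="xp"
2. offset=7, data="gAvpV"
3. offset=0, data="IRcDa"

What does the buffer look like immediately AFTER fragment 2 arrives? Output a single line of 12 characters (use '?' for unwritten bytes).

Answer: ?????xpgAvpV

Derivation:
Fragment 1: offset=5 data="xp" -> buffer=?????xp?????
Fragment 2: offset=7 data="gAvpV" -> buffer=?????xpgAvpV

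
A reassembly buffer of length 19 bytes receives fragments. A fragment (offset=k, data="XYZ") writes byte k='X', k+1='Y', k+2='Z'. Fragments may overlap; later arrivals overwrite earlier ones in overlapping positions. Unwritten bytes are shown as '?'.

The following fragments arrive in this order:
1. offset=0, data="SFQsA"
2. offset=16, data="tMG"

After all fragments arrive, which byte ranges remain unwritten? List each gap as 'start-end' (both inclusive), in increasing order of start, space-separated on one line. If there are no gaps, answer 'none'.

Answer: 5-15

Derivation:
Fragment 1: offset=0 len=5
Fragment 2: offset=16 len=3
Gaps: 5-15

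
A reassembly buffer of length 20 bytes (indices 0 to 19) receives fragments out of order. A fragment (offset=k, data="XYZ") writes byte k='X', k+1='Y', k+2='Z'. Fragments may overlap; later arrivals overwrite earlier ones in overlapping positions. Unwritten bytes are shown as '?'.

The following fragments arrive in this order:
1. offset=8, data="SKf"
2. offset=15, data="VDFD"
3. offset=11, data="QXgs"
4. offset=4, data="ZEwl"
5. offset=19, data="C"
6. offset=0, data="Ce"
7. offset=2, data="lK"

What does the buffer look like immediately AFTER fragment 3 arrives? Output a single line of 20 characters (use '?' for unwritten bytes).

Answer: ????????SKfQXgsVDFD?

Derivation:
Fragment 1: offset=8 data="SKf" -> buffer=????????SKf?????????
Fragment 2: offset=15 data="VDFD" -> buffer=????????SKf????VDFD?
Fragment 3: offset=11 data="QXgs" -> buffer=????????SKfQXgsVDFD?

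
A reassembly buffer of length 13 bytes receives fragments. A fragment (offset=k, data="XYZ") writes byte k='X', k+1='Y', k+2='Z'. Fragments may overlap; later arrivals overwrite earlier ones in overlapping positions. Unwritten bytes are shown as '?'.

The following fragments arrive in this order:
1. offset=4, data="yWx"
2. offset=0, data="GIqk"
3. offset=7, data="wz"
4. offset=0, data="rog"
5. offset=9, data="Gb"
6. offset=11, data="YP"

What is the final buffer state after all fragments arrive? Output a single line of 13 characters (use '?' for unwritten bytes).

Fragment 1: offset=4 data="yWx" -> buffer=????yWx??????
Fragment 2: offset=0 data="GIqk" -> buffer=GIqkyWx??????
Fragment 3: offset=7 data="wz" -> buffer=GIqkyWxwz????
Fragment 4: offset=0 data="rog" -> buffer=rogkyWxwz????
Fragment 5: offset=9 data="Gb" -> buffer=rogkyWxwzGb??
Fragment 6: offset=11 data="YP" -> buffer=rogkyWxwzGbYP

Answer: rogkyWxwzGbYP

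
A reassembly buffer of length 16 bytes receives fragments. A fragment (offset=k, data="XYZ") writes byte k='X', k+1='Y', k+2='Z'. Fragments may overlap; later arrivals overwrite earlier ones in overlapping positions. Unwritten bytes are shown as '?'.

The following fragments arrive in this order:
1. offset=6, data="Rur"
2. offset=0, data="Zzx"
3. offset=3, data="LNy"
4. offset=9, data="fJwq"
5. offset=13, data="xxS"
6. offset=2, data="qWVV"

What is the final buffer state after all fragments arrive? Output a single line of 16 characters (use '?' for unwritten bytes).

Answer: ZzqWVVRurfJwqxxS

Derivation:
Fragment 1: offset=6 data="Rur" -> buffer=??????Rur???????
Fragment 2: offset=0 data="Zzx" -> buffer=Zzx???Rur???????
Fragment 3: offset=3 data="LNy" -> buffer=ZzxLNyRur???????
Fragment 4: offset=9 data="fJwq" -> buffer=ZzxLNyRurfJwq???
Fragment 5: offset=13 data="xxS" -> buffer=ZzxLNyRurfJwqxxS
Fragment 6: offset=2 data="qWVV" -> buffer=ZzqWVVRurfJwqxxS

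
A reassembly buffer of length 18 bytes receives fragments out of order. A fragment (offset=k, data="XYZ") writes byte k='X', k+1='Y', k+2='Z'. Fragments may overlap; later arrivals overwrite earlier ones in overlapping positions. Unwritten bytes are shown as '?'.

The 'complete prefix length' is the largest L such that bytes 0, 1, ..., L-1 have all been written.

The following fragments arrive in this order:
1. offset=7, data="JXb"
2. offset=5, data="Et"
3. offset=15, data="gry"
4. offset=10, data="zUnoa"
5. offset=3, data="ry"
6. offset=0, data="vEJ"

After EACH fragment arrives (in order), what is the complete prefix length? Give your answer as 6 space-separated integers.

Answer: 0 0 0 0 0 18

Derivation:
Fragment 1: offset=7 data="JXb" -> buffer=???????JXb???????? -> prefix_len=0
Fragment 2: offset=5 data="Et" -> buffer=?????EtJXb???????? -> prefix_len=0
Fragment 3: offset=15 data="gry" -> buffer=?????EtJXb?????gry -> prefix_len=0
Fragment 4: offset=10 data="zUnoa" -> buffer=?????EtJXbzUnoagry -> prefix_len=0
Fragment 5: offset=3 data="ry" -> buffer=???ryEtJXbzUnoagry -> prefix_len=0
Fragment 6: offset=0 data="vEJ" -> buffer=vEJryEtJXbzUnoagry -> prefix_len=18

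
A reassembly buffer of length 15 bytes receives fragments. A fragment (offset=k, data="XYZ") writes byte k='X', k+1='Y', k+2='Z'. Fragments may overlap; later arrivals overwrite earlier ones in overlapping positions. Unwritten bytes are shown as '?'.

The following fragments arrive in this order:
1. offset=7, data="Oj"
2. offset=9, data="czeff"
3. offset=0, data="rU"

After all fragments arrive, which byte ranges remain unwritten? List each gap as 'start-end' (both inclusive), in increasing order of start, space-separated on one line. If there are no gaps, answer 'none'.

Fragment 1: offset=7 len=2
Fragment 2: offset=9 len=5
Fragment 3: offset=0 len=2
Gaps: 2-6 14-14

Answer: 2-6 14-14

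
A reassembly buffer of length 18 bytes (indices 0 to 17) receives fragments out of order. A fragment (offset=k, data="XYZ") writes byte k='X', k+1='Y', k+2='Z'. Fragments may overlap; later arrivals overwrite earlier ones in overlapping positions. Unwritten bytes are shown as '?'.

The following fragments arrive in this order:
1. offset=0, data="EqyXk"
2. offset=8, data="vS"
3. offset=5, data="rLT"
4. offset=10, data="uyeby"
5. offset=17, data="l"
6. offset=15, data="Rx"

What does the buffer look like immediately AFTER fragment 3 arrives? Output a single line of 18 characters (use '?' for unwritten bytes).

Fragment 1: offset=0 data="EqyXk" -> buffer=EqyXk?????????????
Fragment 2: offset=8 data="vS" -> buffer=EqyXk???vS????????
Fragment 3: offset=5 data="rLT" -> buffer=EqyXkrLTvS????????

Answer: EqyXkrLTvS????????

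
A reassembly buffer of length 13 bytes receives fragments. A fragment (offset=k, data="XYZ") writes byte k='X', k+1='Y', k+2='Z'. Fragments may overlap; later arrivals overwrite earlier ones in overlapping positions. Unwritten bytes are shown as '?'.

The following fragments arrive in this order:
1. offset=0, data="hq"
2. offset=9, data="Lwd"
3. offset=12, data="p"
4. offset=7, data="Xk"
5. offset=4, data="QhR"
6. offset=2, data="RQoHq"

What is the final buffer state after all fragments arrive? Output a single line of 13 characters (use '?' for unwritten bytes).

Fragment 1: offset=0 data="hq" -> buffer=hq???????????
Fragment 2: offset=9 data="Lwd" -> buffer=hq???????Lwd?
Fragment 3: offset=12 data="p" -> buffer=hq???????Lwdp
Fragment 4: offset=7 data="Xk" -> buffer=hq?????XkLwdp
Fragment 5: offset=4 data="QhR" -> buffer=hq??QhRXkLwdp
Fragment 6: offset=2 data="RQoHq" -> buffer=hqRQoHqXkLwdp

Answer: hqRQoHqXkLwdp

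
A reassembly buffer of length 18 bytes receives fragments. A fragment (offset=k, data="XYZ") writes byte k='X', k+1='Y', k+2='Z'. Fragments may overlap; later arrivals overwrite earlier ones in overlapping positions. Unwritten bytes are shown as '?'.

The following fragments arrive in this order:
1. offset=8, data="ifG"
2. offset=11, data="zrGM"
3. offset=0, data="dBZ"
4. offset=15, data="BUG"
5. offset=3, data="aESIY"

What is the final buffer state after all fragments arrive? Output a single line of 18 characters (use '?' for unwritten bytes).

Fragment 1: offset=8 data="ifG" -> buffer=????????ifG???????
Fragment 2: offset=11 data="zrGM" -> buffer=????????ifGzrGM???
Fragment 3: offset=0 data="dBZ" -> buffer=dBZ?????ifGzrGM???
Fragment 4: offset=15 data="BUG" -> buffer=dBZ?????ifGzrGMBUG
Fragment 5: offset=3 data="aESIY" -> buffer=dBZaESIYifGzrGMBUG

Answer: dBZaESIYifGzrGMBUG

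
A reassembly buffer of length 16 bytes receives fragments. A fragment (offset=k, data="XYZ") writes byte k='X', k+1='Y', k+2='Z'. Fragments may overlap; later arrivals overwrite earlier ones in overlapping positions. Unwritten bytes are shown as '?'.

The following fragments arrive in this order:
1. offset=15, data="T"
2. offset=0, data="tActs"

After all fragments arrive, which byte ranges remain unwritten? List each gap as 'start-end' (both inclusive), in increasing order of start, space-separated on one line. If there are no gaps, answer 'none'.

Answer: 5-14

Derivation:
Fragment 1: offset=15 len=1
Fragment 2: offset=0 len=5
Gaps: 5-14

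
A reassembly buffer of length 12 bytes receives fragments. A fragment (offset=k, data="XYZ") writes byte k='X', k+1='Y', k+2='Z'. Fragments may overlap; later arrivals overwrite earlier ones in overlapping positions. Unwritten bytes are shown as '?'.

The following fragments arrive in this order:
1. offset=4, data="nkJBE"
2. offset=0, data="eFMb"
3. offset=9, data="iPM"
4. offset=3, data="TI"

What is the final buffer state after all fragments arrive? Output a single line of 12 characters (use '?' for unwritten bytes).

Fragment 1: offset=4 data="nkJBE" -> buffer=????nkJBE???
Fragment 2: offset=0 data="eFMb" -> buffer=eFMbnkJBE???
Fragment 3: offset=9 data="iPM" -> buffer=eFMbnkJBEiPM
Fragment 4: offset=3 data="TI" -> buffer=eFMTIkJBEiPM

Answer: eFMTIkJBEiPM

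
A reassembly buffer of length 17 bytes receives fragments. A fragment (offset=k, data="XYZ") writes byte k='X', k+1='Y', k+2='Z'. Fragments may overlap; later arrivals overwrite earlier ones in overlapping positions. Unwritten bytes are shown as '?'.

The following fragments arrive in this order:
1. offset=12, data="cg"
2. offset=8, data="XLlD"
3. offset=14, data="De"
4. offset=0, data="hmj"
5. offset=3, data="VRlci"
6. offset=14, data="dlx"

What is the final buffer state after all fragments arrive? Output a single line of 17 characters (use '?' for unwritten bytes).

Answer: hmjVRlciXLlDcgdlx

Derivation:
Fragment 1: offset=12 data="cg" -> buffer=????????????cg???
Fragment 2: offset=8 data="XLlD" -> buffer=????????XLlDcg???
Fragment 3: offset=14 data="De" -> buffer=????????XLlDcgDe?
Fragment 4: offset=0 data="hmj" -> buffer=hmj?????XLlDcgDe?
Fragment 5: offset=3 data="VRlci" -> buffer=hmjVRlciXLlDcgDe?
Fragment 6: offset=14 data="dlx" -> buffer=hmjVRlciXLlDcgdlx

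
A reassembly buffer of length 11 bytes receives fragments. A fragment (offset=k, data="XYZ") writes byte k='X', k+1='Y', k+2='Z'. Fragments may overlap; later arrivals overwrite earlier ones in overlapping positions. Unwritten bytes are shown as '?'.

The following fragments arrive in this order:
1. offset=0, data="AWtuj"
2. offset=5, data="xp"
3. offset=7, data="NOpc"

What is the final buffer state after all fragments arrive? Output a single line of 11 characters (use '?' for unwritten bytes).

Answer: AWtujxpNOpc

Derivation:
Fragment 1: offset=0 data="AWtuj" -> buffer=AWtuj??????
Fragment 2: offset=5 data="xp" -> buffer=AWtujxp????
Fragment 3: offset=7 data="NOpc" -> buffer=AWtujxpNOpc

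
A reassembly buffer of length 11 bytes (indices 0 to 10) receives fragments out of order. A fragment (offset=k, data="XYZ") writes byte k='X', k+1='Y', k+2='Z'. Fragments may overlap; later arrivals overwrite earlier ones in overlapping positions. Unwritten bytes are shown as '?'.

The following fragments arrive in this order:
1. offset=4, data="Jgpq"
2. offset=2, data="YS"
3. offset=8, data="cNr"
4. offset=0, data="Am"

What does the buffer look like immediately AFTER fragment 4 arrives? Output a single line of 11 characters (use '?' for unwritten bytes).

Answer: AmYSJgpqcNr

Derivation:
Fragment 1: offset=4 data="Jgpq" -> buffer=????Jgpq???
Fragment 2: offset=2 data="YS" -> buffer=??YSJgpq???
Fragment 3: offset=8 data="cNr" -> buffer=??YSJgpqcNr
Fragment 4: offset=0 data="Am" -> buffer=AmYSJgpqcNr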